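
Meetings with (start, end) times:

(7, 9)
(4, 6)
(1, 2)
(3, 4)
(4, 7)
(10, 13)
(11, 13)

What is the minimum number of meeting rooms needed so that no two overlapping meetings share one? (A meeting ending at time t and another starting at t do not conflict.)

2

starts: [1, 3, 4, 4, 7, 10, 11]
ends:   [2, 4, 6, 7, 9, 13, 13]
s1→1 e2→0 s3→1 e4→0 s4→1 s4→2  — peak 2.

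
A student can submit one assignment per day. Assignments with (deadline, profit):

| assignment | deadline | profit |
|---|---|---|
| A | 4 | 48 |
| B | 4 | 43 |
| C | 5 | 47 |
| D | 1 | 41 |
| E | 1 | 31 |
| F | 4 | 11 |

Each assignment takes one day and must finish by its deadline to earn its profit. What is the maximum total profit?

190

Take jobs in profit order; each goes to the latest open slot no later than its deadline.
By profit: A(d4,48), C(d5,47), B(d4,43), D(d1,41), E(d1,31), F(d4,11)
A→slot 4; C→slot 5; B→slot 3; D→slot 1; E skipped; F→slot 2.
Profit = 41 + 11 + 43 + 48 + 47 = 190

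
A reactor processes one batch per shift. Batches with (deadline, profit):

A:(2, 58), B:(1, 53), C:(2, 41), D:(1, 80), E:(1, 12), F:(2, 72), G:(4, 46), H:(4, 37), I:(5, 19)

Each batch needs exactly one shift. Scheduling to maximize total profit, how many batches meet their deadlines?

5

Profit order: D=80 F=72 A=58 B=53 G=46 C=41 H=37 I=19 E=12
Assign: D→slot 1, F→slot 2, A skipped, B skipped, G→slot 4, C skipped, H→slot 3, I→slot 5, E skipped.
Slots: [1:D] [2:F] [3:H] [4:G] [5:I]
5 of 9 scheduled.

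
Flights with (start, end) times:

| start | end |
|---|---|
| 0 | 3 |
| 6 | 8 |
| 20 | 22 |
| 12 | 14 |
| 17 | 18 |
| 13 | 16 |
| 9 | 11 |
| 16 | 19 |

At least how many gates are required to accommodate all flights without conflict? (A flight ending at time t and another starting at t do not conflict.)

2

Count concurrent intervals with a sweep; the peak is the room count.
Events (time:±→running): 0:+→1 3:-→0 6:+→1 8:-→0 9:+→1 11:-→0 12:+→1 13:+→2 … peak 2.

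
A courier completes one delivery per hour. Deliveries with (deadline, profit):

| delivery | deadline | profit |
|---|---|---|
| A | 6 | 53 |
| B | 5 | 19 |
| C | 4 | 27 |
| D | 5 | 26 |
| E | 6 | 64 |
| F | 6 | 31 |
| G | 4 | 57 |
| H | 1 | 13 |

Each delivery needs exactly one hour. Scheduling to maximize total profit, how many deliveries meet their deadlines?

By profit: E(d6,64), G(d4,57), A(d6,53), F(d6,31), C(d4,27), D(d5,26), B(d5,19), H(d1,13)
E→slot 6; G→slot 4; A→slot 5; F→slot 3; C→slot 2; D→slot 1; B skipped; H skipped.
6 of 8 scheduled.

6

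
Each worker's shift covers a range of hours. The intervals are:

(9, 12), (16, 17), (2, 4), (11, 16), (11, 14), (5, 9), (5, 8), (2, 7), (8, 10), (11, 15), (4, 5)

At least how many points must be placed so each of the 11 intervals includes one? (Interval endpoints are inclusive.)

4

Sort by right endpoint; whenever an interval is uncovered, place a point at its right end.
By right end: [2,4]  [4,5]  [2,7]  [5,8]  [5,9]  [8,10]  [9,12]  [11,14]  [11,15]  [11,16]  [16,17]
[2,4] uncovered → point at 4; [5,8] uncovered → point at 8; [9,12] uncovered → point at 12; [16,17] uncovered → point at 17.
Points: 4, 8, 12, 17 (4 total).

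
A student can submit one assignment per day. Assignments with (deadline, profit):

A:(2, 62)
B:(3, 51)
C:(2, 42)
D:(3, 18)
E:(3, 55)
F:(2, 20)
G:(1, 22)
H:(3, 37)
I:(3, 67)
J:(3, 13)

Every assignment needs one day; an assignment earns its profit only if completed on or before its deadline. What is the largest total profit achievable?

184

Sort by profit descending; place each in the latest free slot ≤ its deadline.
By profit: I(d3,67), A(d2,62), E(d3,55), B(d3,51), C(d2,42), H(d3,37), G(d1,22), F(d2,20), D(d3,18), J(d3,13)
I→slot 3; A→slot 2; E→slot 1; B skipped; C skipped; H skipped; G skipped; F skipped; D skipped; J skipped.
Profit = 55 + 62 + 67 = 184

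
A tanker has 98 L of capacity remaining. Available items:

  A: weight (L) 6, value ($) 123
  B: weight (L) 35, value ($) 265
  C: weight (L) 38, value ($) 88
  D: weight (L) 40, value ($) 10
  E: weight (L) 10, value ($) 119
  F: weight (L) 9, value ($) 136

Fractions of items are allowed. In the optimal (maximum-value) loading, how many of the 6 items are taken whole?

5

Greedy by value/weight ratio, highest first.
Order: A (123/6=20.50) > F (136/9=15.11) > E (119/10=11.90) > B (265/35=7.57) > C (88/38=2.32) > D (10/40=0.25)
Fill: take A (6 @ 123) → take F (9 @ 136) → take E (10 @ 119) → take B (35 @ 265) → take C (38 @ 88); 98/98 used.
5 item(s) taken whole.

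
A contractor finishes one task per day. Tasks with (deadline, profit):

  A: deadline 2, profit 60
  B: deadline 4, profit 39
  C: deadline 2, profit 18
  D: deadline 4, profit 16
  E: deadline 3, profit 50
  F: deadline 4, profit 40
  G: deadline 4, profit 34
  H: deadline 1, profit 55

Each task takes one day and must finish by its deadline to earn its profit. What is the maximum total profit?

By profit: A(d2,60), H(d1,55), E(d3,50), F(d4,40), B(d4,39), G(d4,34), C(d2,18), D(d4,16)
A→slot 2; H→slot 1; E→slot 3; F→slot 4; B skipped; G skipped; C skipped; D skipped.
Profit = 55 + 60 + 50 + 40 = 205

205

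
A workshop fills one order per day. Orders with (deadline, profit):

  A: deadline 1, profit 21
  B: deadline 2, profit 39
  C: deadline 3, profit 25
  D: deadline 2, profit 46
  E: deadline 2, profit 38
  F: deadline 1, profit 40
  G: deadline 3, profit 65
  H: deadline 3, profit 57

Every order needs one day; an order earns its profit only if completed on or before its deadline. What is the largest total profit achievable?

Profit order: G=65 H=57 D=46 F=40 B=39 E=38 C=25 A=21
Assign: G→slot 3, H→slot 2, D→slot 1, F skipped, B skipped, E skipped, C skipped, A skipped.
Slots: [1:D] [2:H] [3:G]
Profit = 46 + 57 + 65 = 168

168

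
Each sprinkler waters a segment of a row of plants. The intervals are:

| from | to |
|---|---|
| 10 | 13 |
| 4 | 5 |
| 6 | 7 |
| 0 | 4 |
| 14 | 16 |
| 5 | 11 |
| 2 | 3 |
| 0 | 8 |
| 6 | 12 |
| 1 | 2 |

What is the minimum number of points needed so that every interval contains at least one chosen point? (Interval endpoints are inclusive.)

Process intervals by earliest right end; each time one isn't hit yet, stab at its right endpoint.
Sorted: [1,2] [2,3] [0,4] [4,5] [6,7] [0,8] [5,11] [6,12] [10,13] [14,16]
{[1,2],[2,3],[0,4]} hit by 2; {[4,5]} hit by 5; {[6,7],[0,8],[5,11],[6,12]} hit by 7; {[10,13]} hit by 13; {[14,16]} hit by 16.
Points: 2, 5, 7, 13, 16 (5 total).

5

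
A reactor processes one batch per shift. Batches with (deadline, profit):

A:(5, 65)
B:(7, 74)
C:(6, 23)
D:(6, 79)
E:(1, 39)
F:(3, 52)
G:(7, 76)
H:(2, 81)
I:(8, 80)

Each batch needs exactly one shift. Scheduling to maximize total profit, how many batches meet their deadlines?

Take jobs in profit order; each goes to the latest open slot no later than its deadline.
Profit order: H=81 I=80 D=79 G=76 B=74 A=65 F=52 E=39 C=23
Assign: H→slot 2, I→slot 8, D→slot 6, G→slot 7, B→slot 5, A→slot 4, F→slot 3, E→slot 1, C skipped.
Slots: [1:E] [2:H] [3:F] [4:A] [5:B] [6:D] [7:G] [8:I]
8 of 9 scheduled.

8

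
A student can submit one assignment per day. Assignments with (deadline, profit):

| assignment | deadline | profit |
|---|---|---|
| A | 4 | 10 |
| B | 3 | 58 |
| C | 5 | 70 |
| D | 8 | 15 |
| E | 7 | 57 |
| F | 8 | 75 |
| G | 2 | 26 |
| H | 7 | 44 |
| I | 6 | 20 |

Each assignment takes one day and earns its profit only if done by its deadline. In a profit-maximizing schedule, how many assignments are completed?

8

By profit: F(d8,75), C(d5,70), B(d3,58), E(d7,57), H(d7,44), G(d2,26), I(d6,20), D(d8,15), A(d4,10)
F→slot 8; C→slot 5; B→slot 3; E→slot 7; H→slot 6; G→slot 2; I→slot 4; D→slot 1; A skipped.
8 of 9 scheduled.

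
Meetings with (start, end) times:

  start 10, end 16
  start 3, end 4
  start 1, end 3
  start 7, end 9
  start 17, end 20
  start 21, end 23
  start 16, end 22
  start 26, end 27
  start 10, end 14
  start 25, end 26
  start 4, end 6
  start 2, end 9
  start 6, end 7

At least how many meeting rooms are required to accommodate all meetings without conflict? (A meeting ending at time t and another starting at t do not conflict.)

Count concurrent intervals with a sweep; the peak is the room count.
Events (time:±→running): 1:+→1 2:+→2 … peak 2.

2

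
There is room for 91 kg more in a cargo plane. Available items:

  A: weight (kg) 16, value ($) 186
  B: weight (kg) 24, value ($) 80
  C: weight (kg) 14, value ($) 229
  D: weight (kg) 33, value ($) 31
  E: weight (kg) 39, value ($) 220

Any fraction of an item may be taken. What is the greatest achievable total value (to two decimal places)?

708.33

Order: C (229/14=16.36) > A (186/16=11.62) > E (220/39=5.64) > B (80/24=3.33) > D (31/33=0.94)
Fill: take C (14 @ 229) → take A (16 @ 186) → take E (39 @ 220) → take 22/24 of B → 73.33; 91/91 used.
Total value = 708.33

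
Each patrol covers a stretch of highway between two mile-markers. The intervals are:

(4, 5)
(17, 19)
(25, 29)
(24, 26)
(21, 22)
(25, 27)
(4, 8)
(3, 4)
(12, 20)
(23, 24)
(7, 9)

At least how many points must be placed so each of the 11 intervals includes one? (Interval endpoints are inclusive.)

6

Sort by right endpoint; whenever an interval is uncovered, place a point at its right end.
Sorted: [3,4] [4,5] [4,8] [7,9] [17,19] [12,20] [21,22] [23,24] [24,26] [25,27] [25,29]
{[3,4],[4,5],[4,8]} hit by 4; {[7,9]} hit by 9; {[17,19],[12,20]} hit by 19; {[21,22]} hit by 22; {[23,24],[24,26]} hit by 24; {[25,27],[25,29]} hit by 27.
Points: 4, 9, 19, 22, 24, 27 (6 total).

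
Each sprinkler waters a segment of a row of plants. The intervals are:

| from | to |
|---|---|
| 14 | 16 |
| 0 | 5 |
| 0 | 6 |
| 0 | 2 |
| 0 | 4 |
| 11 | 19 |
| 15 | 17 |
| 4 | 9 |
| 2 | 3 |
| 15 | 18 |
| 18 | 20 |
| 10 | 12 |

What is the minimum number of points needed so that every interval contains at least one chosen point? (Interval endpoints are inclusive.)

5

Process intervals by earliest right end; each time one isn't hit yet, stab at its right endpoint.
Sorted: [0,2] [2,3] [0,4] [0,5] [0,6] [4,9] [10,12] [14,16] [15,17] [15,18] [11,19] [18,20]
{[0,2],[2,3],[0,4],[0,5],[0,6]} hit by 2; {[4,9]} hit by 9; {[10,12]} hit by 12; {[14,16],[15,17],[15,18],[11,19]} hit by 16; {[18,20]} hit by 20.
Points: 2, 9, 12, 16, 20 (5 total).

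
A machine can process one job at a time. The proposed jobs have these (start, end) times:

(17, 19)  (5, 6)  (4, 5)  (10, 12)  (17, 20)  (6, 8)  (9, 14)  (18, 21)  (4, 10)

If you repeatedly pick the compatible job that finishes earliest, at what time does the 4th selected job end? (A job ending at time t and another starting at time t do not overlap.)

Greedy by earliest finish: after sorting by end time, pick each interval compatible with the last pick.
Sorted by end: (4,5)  (5,6)  (6,8)  (4,10)  (10,12)  (9,14)  (17,19)  (17,20)  (18,21)
take (4,5); take (5,6); take (6,8); take (10,12); take (17,19); skip (18,21).
Selected: (4,5) (5,6) (6,8) (10,12) (17,19)

12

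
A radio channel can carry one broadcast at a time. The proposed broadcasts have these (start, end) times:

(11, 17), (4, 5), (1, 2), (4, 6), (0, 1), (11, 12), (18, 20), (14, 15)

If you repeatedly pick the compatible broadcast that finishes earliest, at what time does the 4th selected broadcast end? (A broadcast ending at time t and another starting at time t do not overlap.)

12

By end time: (0,1), (1,2), (4,5), (4,6), (11,12), (14,15), (11,17), (18,20).
Pick (0,1); next start ≥ 1 → (1,2); next start ≥ 2 → (4,5); next start ≥ 5 → (11,12); next start ≥ 12 → (14,15); next start ≥ 15 → (18,20).
Selected: (0,1) (1,2) (4,5) (11,12) (14,15) (18,20)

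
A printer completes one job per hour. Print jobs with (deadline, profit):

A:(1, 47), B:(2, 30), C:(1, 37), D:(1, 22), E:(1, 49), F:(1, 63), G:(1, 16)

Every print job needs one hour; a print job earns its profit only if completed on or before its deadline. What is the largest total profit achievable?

Sort by profit descending; place each in the latest free slot ≤ its deadline.
Profit order: F=63 E=49 A=47 C=37 B=30 D=22 G=16
Assign: F→slot 1, E skipped, A skipped, C skipped, B→slot 2, D skipped, G skipped.
Slots: [1:F] [2:B]
Profit = 63 + 30 = 93

93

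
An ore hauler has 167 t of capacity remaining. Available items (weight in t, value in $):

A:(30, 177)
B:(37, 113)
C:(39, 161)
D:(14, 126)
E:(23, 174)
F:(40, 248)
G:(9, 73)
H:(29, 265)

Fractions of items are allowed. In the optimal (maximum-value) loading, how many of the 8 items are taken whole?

6

Ratios (sorted): H 9.14, D 9.00, G 8.11, E 7.57, F 6.20, A 5.90, C 4.13, B 3.05
take H (29 @ 265); take D (14 @ 126); take G (9 @ 73); take E (23 @ 174); take F (40 @ 248); take A (30 @ 177); take 22/39 of C → 90.82. Capacity used 167/167.
6 item(s) taken whole; one partial (take 22/39 of C).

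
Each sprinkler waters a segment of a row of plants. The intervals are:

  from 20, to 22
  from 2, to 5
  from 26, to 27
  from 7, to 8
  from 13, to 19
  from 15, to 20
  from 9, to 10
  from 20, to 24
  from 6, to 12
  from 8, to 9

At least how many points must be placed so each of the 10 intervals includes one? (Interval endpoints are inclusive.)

6

Process intervals by earliest right end; each time one isn't hit yet, stab at its right endpoint.
By right end: [2,5]  [7,8]  [8,9]  [9,10]  [6,12]  [13,19]  [15,20]  [20,22]  [20,24]  [26,27]
[2,5] uncovered → point at 5; [7,8] uncovered → point at 8; [9,10] uncovered → point at 10; [13,19] uncovered → point at 19; [20,22] uncovered → point at 22; [26,27] uncovered → point at 27.
Points: 5, 8, 10, 19, 22, 27 (6 total).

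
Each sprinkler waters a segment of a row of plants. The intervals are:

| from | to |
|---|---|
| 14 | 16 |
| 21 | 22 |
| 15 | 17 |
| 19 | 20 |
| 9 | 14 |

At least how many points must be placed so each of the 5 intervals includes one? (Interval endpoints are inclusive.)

Sorted: [9,14] [14,16] [15,17] [19,20] [21,22]
{[9,14],[14,16]} hit by 14; {[15,17]} hit by 17; {[19,20]} hit by 20; {[21,22]} hit by 22.
Points: 14, 17, 20, 22 (4 total).

4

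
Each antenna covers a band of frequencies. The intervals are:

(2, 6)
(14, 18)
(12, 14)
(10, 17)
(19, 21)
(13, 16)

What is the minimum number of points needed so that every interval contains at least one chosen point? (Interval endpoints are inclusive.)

3

By right end: [2,6]  [12,14]  [13,16]  [10,17]  [14,18]  [19,21]
[2,6] uncovered → point at 6; [12,14] uncovered → point at 14; [19,21] uncovered → point at 21.
Points: 6, 14, 21 (3 total).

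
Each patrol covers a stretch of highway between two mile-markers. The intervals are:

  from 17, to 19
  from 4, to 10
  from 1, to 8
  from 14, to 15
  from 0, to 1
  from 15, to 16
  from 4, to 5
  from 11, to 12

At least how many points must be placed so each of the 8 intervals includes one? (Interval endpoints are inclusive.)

By right end: [0,1]  [4,5]  [1,8]  [4,10]  [11,12]  [14,15]  [15,16]  [17,19]
[0,1] uncovered → point at 1; [4,5] uncovered → point at 5; [11,12] uncovered → point at 12; [14,15] uncovered → point at 15; [17,19] uncovered → point at 19.
Points: 1, 5, 12, 15, 19 (5 total).

5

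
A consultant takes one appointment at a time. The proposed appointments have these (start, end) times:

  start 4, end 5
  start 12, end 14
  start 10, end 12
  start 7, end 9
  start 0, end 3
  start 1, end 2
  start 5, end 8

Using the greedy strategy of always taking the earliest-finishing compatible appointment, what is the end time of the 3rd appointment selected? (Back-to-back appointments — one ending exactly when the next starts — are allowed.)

8

Sorted by end: (1,2)  (0,3)  (4,5)  (5,8)  (7,9)  (10,12)  (12,14)
take (1,2); take (4,5); take (5,8); take (10,12); take (12,14).
Selected: (1,2) (4,5) (5,8) (10,12) (12,14)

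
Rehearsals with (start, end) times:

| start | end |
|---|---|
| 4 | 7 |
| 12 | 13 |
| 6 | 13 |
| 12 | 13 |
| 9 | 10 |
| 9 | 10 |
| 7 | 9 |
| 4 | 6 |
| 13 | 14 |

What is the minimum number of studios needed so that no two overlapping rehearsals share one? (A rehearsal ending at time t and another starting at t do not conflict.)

3

starts: [4, 4, 6, 7, 9, 9, 12, 12, 13]
ends:   [6, 7, 9, 10, 10, 13, 13, 13, 14]
s4→1 s4→2 e6→1 s6→2 e7→1 s7→2 e9→1 s9→2 s9→3  — peak 3.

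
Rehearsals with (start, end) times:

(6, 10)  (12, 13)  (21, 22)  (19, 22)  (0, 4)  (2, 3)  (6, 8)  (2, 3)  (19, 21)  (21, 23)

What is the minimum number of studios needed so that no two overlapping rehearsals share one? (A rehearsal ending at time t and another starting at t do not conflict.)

Count concurrent intervals with a sweep; the peak is the room count.
starts: [0, 2, 2, 6, 6, 12, 19, 19, 21, 21]
ends:   [3, 3, 4, 8, 10, 13, 21, 22, 22, 23]
s0→1 s2→2 s2→3  — peak 3.

3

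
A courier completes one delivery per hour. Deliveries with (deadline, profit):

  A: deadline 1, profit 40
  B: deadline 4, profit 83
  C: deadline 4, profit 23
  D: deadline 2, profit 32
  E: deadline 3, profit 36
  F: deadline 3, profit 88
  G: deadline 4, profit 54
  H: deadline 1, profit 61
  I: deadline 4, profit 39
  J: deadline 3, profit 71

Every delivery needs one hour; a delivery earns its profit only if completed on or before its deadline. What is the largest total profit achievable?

Sort by profit descending; place each in the latest free slot ≤ its deadline.
Profit order: F=88 B=83 J=71 H=61 G=54 A=40 I=39 E=36 D=32 C=23
Assign: F→slot 3, B→slot 4, J→slot 2, H→slot 1, G skipped, A skipped, I skipped, E skipped, D skipped, C skipped.
Slots: [1:H] [2:J] [3:F] [4:B]
Profit = 61 + 71 + 88 + 83 = 303

303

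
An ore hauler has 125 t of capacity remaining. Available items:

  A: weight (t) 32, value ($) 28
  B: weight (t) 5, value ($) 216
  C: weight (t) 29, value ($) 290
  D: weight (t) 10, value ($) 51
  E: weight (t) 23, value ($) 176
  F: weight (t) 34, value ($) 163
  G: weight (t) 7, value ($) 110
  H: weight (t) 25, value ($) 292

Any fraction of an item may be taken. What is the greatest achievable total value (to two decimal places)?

Greedy by value/weight ratio, highest first.
Ratios (sorted): B 43.20, G 15.71, H 11.68, C 10.00, E 7.65, D 5.10, F 4.79, A 0.88
take B (5 @ 216); take G (7 @ 110); take H (25 @ 292); take C (29 @ 290); take E (23 @ 176); take D (10 @ 51); take 26/34 of F → 124.65. Capacity used 125/125.
Total value = 1259.65

1259.65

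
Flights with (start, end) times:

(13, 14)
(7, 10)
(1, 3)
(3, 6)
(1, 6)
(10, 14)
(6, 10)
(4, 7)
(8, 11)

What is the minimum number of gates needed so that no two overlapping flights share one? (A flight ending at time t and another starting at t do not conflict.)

The answer is the maximum number of intervals overlapping at any instant.
starts: [1, 1, 3, 4, 6, 7, 8, 10, 13]
ends:   [3, 6, 6, 7, 10, 10, 11, 14, 14]
s1→1 s1→2 e3→1 s3→2 s4→3  — peak 3.

3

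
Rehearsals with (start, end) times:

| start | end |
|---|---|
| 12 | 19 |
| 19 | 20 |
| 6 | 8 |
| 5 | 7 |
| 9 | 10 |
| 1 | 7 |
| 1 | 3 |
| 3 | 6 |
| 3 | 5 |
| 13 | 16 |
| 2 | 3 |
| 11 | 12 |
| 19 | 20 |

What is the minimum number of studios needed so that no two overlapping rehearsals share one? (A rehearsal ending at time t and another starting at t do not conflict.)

3

The answer is the maximum number of intervals overlapping at any instant.
Events (time:±→running): 1:+→1 1:+→2 2:+→3 … peak 3.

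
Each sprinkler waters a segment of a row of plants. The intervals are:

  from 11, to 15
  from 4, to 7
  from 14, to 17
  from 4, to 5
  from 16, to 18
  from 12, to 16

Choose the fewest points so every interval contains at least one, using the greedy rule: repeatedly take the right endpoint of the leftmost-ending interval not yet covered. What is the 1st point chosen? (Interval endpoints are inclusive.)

Sorted: [4,5] [4,7] [11,15] [12,16] [14,17] [16,18]
{[4,5],[4,7]} hit by 5; {[11,15],[12,16],[14,17]} hit by 15; {[16,18]} hit by 18.
Points: 5, 15, 18 (3 total).

5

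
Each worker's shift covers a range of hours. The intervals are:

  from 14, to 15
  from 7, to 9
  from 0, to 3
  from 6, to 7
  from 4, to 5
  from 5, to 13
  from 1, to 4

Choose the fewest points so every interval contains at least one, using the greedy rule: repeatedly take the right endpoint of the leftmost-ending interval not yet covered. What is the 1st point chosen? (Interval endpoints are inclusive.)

3

Process intervals by earliest right end; each time one isn't hit yet, stab at its right endpoint.
Sorted: [0,3] [1,4] [4,5] [6,7] [7,9] [5,13] [14,15]
{[0,3],[1,4]} hit by 3; {[4,5]} hit by 5; {[6,7],[7,9],[5,13]} hit by 7; {[14,15]} hit by 15.
Points: 3, 5, 7, 15 (4 total).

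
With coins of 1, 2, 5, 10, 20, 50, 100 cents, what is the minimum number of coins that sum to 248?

248 = 2×100 + 2×20 + 1×5 + 1×2 + 1×1
Total coins = 2 + 2 + 1 + 1 + 1 = 7

7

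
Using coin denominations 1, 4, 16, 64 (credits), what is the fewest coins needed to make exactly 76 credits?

4

Use the largest denomination that fits, subtract, and repeat.
76 − 1×64→12 − 3×4→0
Total coins = 1 + 3 = 4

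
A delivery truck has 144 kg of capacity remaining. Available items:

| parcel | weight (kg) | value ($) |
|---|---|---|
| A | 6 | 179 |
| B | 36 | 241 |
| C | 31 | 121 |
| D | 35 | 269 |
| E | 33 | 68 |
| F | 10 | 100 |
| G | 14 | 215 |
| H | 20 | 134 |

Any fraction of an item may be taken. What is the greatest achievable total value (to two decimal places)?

1227.77

Order: A (179/6=29.83) > G (215/14=15.36) > F (100/10=10.00) > D (269/35=7.69) > H (134/20=6.70) > B (241/36=6.69) > C (121/31=3.90) > E (68/33=2.06)
Fill: take A (6 @ 179) → take G (14 @ 215) → take F (10 @ 100) → take D (35 @ 269) → take H (20 @ 134) → take B (36 @ 241) → take 23/31 of C → 89.77; 144/144 used.
Total value = 1227.77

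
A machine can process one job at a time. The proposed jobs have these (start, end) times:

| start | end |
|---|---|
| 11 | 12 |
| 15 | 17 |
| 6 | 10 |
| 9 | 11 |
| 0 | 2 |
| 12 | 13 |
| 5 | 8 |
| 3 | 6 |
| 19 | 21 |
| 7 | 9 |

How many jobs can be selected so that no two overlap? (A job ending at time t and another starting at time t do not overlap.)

Greedy by earliest finish: after sorting by end time, pick each interval compatible with the last pick.
Sorted by end: (0,2)  (3,6)  (5,8)  (7,9)  (6,10)  (9,11)  (11,12)  (12,13)  (15,17)  (19,21)
take (0,2); take (3,6); skip (5,8); take (7,9); take (9,11); take (11,12); take (12,13); take (15,17); take (19,21).
Selected 8 jobs.

8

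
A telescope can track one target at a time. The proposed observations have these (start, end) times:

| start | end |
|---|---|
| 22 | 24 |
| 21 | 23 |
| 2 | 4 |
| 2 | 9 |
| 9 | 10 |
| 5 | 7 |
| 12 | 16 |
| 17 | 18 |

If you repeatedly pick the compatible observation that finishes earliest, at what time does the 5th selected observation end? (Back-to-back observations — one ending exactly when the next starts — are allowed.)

By end time: (2,4), (5,7), (2,9), (9,10), (12,16), (17,18), (21,23), (22,24).
Pick (2,4); next start ≥ 4 → (5,7); next start ≥ 7 → (9,10); next start ≥ 10 → (12,16); next start ≥ 16 → (17,18); next start ≥ 18 → (21,23).
Selected: (2,4) (5,7) (9,10) (12,16) (17,18) (21,23)

18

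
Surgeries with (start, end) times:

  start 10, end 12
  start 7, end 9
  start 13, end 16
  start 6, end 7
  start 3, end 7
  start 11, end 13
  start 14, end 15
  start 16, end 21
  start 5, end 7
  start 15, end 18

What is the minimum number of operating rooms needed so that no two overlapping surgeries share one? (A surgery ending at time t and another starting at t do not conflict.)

3

starts: [3, 5, 6, 7, 10, 11, 13, 14, 15, 16]
ends:   [7, 7, 7, 9, 12, 13, 15, 16, 18, 21]
s3→1 s5→2 s6→3  — peak 3.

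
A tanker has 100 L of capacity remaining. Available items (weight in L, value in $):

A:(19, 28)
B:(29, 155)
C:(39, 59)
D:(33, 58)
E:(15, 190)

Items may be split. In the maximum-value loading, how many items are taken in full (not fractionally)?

3

Sort by value per unit weight and fill in that order.
Ratios (sorted): E 12.67, B 5.34, D 1.76, C 1.51, A 1.47
take E (15 @ 190); take B (29 @ 155); take D (33 @ 58); take 23/39 of C → 34.79. Capacity used 100/100.
3 item(s) taken whole; one partial (take 23/39 of C).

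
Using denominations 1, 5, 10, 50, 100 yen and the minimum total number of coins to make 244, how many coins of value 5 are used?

0

Use the largest denomination that fits, subtract, and repeat.
244 = 2×100 + 4×10 + 4×1
Count of 5: 0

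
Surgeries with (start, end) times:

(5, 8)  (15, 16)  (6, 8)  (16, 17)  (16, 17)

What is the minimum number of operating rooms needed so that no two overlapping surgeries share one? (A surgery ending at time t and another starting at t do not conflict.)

2

starts: [5, 6, 15, 16, 16]
ends:   [8, 8, 16, 17, 17]
s5→1 s6→2  — peak 2.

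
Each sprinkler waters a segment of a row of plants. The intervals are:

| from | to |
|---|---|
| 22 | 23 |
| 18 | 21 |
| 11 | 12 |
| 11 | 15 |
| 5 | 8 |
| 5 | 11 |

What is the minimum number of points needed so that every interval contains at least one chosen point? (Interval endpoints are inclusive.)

4

Sort by right endpoint; whenever an interval is uncovered, place a point at its right end.
By right end: [5,8]  [5,11]  [11,12]  [11,15]  [18,21]  [22,23]
[5,8] uncovered → point at 8; [11,12] uncovered → point at 12; [18,21] uncovered → point at 21; [22,23] uncovered → point at 23.
Points: 8, 12, 21, 23 (4 total).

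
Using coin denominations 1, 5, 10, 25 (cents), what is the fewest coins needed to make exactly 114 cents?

9

114 − 4×25→14 − 1×10→4 − 4×1→0
Total coins = 4 + 1 + 4 = 9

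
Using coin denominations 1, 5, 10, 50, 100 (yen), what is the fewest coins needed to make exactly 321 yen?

6

321 = 3×100 + 2×10 + 1×1
Total coins = 3 + 2 + 1 = 6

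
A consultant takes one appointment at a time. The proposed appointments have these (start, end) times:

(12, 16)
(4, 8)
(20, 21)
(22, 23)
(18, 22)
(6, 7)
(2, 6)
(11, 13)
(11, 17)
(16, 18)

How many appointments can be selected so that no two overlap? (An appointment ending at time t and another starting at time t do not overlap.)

By end time: (2,6), (6,7), (4,8), (11,13), (12,16), (11,17), (16,18), (20,21), (18,22), (22,23).
Pick (2,6); next start ≥ 6 → (6,7); next start ≥ 7 → (11,13); next start ≥ 13 → (16,18); next start ≥ 18 → (20,21); next start ≥ 21 → (22,23).
Selected 6 appointments.

6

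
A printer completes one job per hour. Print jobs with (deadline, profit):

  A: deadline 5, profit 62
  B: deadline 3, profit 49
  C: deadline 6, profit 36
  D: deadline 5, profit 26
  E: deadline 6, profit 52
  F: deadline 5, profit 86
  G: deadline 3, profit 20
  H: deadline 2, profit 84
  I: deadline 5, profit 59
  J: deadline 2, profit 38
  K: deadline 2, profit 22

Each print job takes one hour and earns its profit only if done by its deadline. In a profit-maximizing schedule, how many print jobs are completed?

Sort by profit descending; place each in the latest free slot ≤ its deadline.
Profit order: F=86 H=84 A=62 I=59 E=52 B=49 J=38 C=36 D=26 K=22 G=20
Assign: F→slot 5, H→slot 2, A→slot 4, I→slot 3, E→slot 6, B→slot 1, J skipped, C skipped, D skipped, K skipped, G skipped.
Slots: [1:B] [2:H] [3:I] [4:A] [5:F] [6:E]
6 of 11 scheduled.

6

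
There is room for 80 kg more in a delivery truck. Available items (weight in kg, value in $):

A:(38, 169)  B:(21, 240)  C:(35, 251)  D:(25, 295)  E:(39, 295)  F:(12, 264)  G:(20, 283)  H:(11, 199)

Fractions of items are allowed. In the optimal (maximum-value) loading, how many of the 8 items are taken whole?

4

Greedy by value/weight ratio, highest first.
Ratios (sorted): F 22.00, H 18.09, G 14.15, D 11.80, B 11.43, E 7.56, C 7.17, A 4.45
take F (12 @ 264); take H (11 @ 199); take G (20 @ 283); take D (25 @ 295); take 12/21 of B → 137.14. Capacity used 80/80.
4 item(s) taken whole; one partial (take 12/21 of B).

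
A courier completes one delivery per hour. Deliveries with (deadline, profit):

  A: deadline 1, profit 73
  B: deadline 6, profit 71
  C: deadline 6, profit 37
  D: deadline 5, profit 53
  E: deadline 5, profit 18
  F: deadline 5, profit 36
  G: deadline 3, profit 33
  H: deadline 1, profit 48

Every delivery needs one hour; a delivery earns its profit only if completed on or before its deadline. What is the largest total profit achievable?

303

Sort by profit descending; place each in the latest free slot ≤ its deadline.
By profit: A(d1,73), B(d6,71), D(d5,53), H(d1,48), C(d6,37), F(d5,36), G(d3,33), E(d5,18)
A→slot 1; B→slot 6; D→slot 5; H skipped; C→slot 4; F→slot 3; G→slot 2; E skipped.
Profit = 73 + 33 + 36 + 37 + 53 + 71 = 303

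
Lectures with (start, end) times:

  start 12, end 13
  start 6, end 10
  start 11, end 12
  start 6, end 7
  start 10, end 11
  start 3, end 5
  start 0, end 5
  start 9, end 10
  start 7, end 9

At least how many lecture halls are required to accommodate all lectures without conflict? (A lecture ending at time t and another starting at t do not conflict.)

Count concurrent intervals with a sweep; the peak is the room count.
starts: [0, 3, 6, 6, 7, 9, 10, 11, 12]
ends:   [5, 5, 7, 9, 10, 10, 11, 12, 13]
s0→1 s3→2  — peak 2.

2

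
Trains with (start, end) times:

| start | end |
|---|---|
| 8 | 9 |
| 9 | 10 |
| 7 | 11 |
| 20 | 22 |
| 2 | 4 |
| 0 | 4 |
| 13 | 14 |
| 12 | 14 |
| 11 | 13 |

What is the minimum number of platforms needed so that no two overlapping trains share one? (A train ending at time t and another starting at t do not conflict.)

The answer is the maximum number of intervals overlapping at any instant.
starts: [0, 2, 7, 8, 9, 11, 12, 13, 20]
ends:   [4, 4, 9, 10, 11, 13, 14, 14, 22]
s0→1 s2→2  — peak 2.

2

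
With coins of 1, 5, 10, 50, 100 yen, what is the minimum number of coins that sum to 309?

309 = 3×100 + 1×5 + 4×1
Total coins = 3 + 1 + 4 = 8

8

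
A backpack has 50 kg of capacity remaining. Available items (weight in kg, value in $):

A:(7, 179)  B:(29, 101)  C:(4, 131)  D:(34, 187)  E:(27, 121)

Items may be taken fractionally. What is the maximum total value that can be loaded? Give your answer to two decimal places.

519.41

Order: C (131/4=32.75) > A (179/7=25.57) > D (187/34=5.50) > E (121/27=4.48) > B (101/29=3.48)
Fill: take C (4 @ 131) → take A (7 @ 179) → take D (34 @ 187) → take 5/27 of E → 22.41; 50/50 used.
Total value = 519.41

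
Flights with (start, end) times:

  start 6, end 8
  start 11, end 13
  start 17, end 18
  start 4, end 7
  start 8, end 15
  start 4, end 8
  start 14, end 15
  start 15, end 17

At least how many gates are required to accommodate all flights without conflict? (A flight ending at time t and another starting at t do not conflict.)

3

Count concurrent intervals with a sweep; the peak is the room count.
Events (time:±→running): 4:+→1 4:+→2 6:+→3 … peak 3.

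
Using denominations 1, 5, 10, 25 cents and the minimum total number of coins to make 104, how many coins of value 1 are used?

4

104 − 4×25→4 − 4×1→0
Count of 1: 4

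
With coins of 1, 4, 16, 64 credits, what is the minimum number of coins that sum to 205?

205 = 3×64 + 3×4 + 1×1
Total coins = 3 + 3 + 1 = 7

7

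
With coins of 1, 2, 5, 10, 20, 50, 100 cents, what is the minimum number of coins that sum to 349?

8

Greedy: take as many of the largest coin as possible, then repeat with the remainder.
349 − 3×100→49 − 2×20→9 − 1×5→4 − 2×2→0
Total coins = 3 + 2 + 1 + 2 = 8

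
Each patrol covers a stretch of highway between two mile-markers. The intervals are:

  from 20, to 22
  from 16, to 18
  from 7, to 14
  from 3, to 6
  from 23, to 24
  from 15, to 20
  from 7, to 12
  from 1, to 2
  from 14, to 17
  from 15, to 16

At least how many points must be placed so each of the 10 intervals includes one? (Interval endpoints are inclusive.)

Sort by right endpoint; whenever an interval is uncovered, place a point at its right end.
By right end: [1,2]  [3,6]  [7,12]  [7,14]  [15,16]  [14,17]  [16,18]  [15,20]  [20,22]  [23,24]
[1,2] uncovered → point at 2; [3,6] uncovered → point at 6; [7,12] uncovered → point at 12; [15,16] uncovered → point at 16; [20,22] uncovered → point at 22; [23,24] uncovered → point at 24.
Points: 2, 6, 12, 16, 22, 24 (6 total).

6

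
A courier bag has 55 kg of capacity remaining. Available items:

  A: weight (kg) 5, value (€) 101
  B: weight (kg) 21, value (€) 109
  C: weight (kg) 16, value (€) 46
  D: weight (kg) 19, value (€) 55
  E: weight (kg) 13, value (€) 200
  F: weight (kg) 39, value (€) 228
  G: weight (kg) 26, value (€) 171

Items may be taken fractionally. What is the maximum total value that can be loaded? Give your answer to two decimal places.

Order: A (101/5=20.20) > E (200/13=15.38) > G (171/26=6.58) > F (228/39=5.85) > B (109/21=5.19) > D (55/19=2.89) > C (46/16=2.88)
Fill: take A (5 @ 101) → take E (13 @ 200) → take G (26 @ 171) → take 11/39 of F → 64.31; 55/55 used.
Total value = 536.31

536.31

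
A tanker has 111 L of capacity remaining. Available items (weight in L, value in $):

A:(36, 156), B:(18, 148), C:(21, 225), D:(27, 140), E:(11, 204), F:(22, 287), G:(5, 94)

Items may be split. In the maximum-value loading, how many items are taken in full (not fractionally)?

6

Sort by value per unit weight and fill in that order.
Ratios (sorted): G 18.80, E 18.55, F 13.05, C 10.71, B 8.22, D 5.19, A 4.33
take G (5 @ 94); take E (11 @ 204); take F (22 @ 287); take C (21 @ 225); take B (18 @ 148); take D (27 @ 140); take 7/36 of A → 30.33. Capacity used 111/111.
6 item(s) taken whole; one partial (take 7/36 of A).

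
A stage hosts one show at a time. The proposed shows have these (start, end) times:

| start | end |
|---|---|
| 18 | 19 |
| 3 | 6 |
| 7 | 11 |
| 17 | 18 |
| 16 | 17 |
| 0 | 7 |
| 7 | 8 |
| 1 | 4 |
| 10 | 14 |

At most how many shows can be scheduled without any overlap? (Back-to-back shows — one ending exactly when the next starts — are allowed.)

6

Order by finish time; keep every interval that doesn't clash with the previous kept one.
Sorted by end: (1,4)  (3,6)  (0,7)  (7,8)  (7,11)  (10,14)  (16,17)  (17,18)  (18,19)
take (1,4); skip (3,6); take (7,8); take (10,14); take (16,17); take (17,18); take (18,19).
Selected 6 shows.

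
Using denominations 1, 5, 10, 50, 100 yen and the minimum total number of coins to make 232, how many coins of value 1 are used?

Use the largest denomination that fits, subtract, and repeat.
232 = 2×100 + 3×10 + 2×1
Count of 1: 2

2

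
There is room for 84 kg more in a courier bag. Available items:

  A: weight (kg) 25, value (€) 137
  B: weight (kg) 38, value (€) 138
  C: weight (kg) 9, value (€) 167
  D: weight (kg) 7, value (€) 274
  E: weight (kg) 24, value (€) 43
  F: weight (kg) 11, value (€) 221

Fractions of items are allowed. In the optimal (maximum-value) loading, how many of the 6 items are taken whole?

4

Sort by value per unit weight and fill in that order.
Ratios (sorted): D 39.14, F 20.09, C 18.56, A 5.48, B 3.63, E 1.79
take D (7 @ 274); take F (11 @ 221); take C (9 @ 167); take A (25 @ 137); take 32/38 of B → 116.21. Capacity used 84/84.
4 item(s) taken whole; one partial (take 32/38 of B).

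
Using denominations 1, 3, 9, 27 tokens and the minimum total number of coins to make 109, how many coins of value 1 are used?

Greedy: take as many of the largest coin as possible, then repeat with the remainder.
109 = 4×27 + 1×1
Count of 1: 1

1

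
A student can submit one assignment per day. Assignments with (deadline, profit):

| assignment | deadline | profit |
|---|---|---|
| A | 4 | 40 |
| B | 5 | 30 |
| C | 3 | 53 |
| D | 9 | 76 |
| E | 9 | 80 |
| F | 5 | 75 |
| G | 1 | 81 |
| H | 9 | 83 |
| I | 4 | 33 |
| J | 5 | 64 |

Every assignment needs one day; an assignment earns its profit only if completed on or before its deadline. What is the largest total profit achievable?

552

Profit order: H=83 G=81 E=80 D=76 F=75 J=64 C=53 A=40 I=33 B=30
Assign: H→slot 9, G→slot 1, E→slot 8, D→slot 7, F→slot 5, J→slot 4, C→slot 3, A→slot 2, I skipped, B skipped.
Slots: [1:G] [2:A] [3:C] [4:J] [5:F] [7:D] [8:E] [9:H]
Profit = 81 + 40 + 53 + 64 + 75 + 76 + 80 + 83 = 552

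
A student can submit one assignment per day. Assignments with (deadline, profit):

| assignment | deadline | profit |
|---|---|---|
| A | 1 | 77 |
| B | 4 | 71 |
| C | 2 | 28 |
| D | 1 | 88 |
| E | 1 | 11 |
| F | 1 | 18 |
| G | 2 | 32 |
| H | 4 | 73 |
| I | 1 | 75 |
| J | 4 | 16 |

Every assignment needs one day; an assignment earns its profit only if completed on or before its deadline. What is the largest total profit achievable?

264

Sort by profit descending; place each in the latest free slot ≤ its deadline.
By profit: D(d1,88), A(d1,77), I(d1,75), H(d4,73), B(d4,71), G(d2,32), C(d2,28), F(d1,18), J(d4,16), E(d1,11)
D→slot 1; A skipped; I skipped; H→slot 4; B→slot 3; G→slot 2; C skipped; F skipped; J skipped; E skipped.
Profit = 88 + 32 + 71 + 73 = 264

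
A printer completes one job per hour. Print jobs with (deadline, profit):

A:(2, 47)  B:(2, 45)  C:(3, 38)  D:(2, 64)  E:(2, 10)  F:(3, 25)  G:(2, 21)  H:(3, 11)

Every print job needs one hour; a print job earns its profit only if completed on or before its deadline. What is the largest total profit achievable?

149

Sort by profit descending; place each in the latest free slot ≤ its deadline.
Profit order: D=64 A=47 B=45 C=38 F=25 G=21 H=11 E=10
Assign: D→slot 2, A→slot 1, B skipped, C→slot 3, F skipped, G skipped, H skipped, E skipped.
Slots: [1:A] [2:D] [3:C]
Profit = 47 + 64 + 38 = 149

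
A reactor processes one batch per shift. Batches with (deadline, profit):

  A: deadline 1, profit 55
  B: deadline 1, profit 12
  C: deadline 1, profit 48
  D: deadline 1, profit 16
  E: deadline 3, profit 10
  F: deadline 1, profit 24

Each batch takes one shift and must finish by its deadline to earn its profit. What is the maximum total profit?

65

Sort by profit descending; place each in the latest free slot ≤ its deadline.
Profit order: A=55 C=48 F=24 D=16 B=12 E=10
Assign: A→slot 1, C skipped, F skipped, D skipped, B skipped, E→slot 3.
Slots: [1:A] [3:E]
Profit = 55 + 10 = 65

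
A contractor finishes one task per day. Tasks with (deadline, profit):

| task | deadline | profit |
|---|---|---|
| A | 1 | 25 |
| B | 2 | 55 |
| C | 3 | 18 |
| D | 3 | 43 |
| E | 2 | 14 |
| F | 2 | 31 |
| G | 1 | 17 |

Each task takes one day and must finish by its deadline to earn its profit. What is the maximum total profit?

129

Profit order: B=55 D=43 F=31 A=25 C=18 G=17 E=14
Assign: B→slot 2, D→slot 3, F→slot 1, A skipped, C skipped, G skipped, E skipped.
Slots: [1:F] [2:B] [3:D]
Profit = 31 + 55 + 43 = 129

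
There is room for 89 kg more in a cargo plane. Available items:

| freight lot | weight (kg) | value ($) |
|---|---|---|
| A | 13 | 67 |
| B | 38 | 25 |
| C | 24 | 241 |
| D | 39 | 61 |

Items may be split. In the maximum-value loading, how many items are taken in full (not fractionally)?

Ratios (sorted): C 10.04, A 5.15, D 1.56, B 0.66
take C (24 @ 241); take A (13 @ 67); take D (39 @ 61); take 13/38 of B → 8.55. Capacity used 89/89.
3 item(s) taken whole; one partial (take 13/38 of B).

3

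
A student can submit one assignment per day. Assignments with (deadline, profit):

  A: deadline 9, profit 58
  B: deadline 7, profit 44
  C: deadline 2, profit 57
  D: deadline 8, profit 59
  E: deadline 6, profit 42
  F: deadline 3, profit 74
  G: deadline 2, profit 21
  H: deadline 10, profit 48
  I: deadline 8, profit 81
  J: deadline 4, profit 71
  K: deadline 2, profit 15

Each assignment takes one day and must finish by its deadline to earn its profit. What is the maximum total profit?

By profit: I(d8,81), F(d3,74), J(d4,71), D(d8,59), A(d9,58), C(d2,57), H(d10,48), B(d7,44), E(d6,42), G(d2,21), K(d2,15)
I→slot 8; F→slot 3; J→slot 4; D→slot 7; A→slot 9; C→slot 2; H→slot 10; B→slot 6; E→slot 5; G→slot 1; K skipped.
Profit = 21 + 57 + 74 + 71 + 42 + 44 + 59 + 81 + 58 + 48 = 555

555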